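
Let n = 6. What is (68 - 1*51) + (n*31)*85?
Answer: 15827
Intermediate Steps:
(68 - 1*51) + (n*31)*85 = (68 - 1*51) + (6*31)*85 = (68 - 51) + 186*85 = 17 + 15810 = 15827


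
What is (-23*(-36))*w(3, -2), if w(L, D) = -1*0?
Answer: 0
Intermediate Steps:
w(L, D) = 0
(-23*(-36))*w(3, -2) = -23*(-36)*0 = 828*0 = 0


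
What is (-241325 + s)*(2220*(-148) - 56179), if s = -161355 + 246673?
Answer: 60021977173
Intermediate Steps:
s = 85318
(-241325 + s)*(2220*(-148) - 56179) = (-241325 + 85318)*(2220*(-148) - 56179) = -156007*(-328560 - 56179) = -156007*(-384739) = 60021977173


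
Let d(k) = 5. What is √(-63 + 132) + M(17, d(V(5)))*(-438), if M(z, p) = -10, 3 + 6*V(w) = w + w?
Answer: 4380 + √69 ≈ 4388.3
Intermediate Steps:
V(w) = -½ + w/3 (V(w) = -½ + (w + w)/6 = -½ + (2*w)/6 = -½ + w/3)
√(-63 + 132) + M(17, d(V(5)))*(-438) = √(-63 + 132) - 10*(-438) = √69 + 4380 = 4380 + √69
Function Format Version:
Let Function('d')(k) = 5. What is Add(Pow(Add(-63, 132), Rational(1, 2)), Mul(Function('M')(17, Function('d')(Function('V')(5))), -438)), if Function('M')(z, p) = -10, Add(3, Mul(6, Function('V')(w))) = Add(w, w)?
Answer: Add(4380, Pow(69, Rational(1, 2))) ≈ 4388.3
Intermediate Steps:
Function('V')(w) = Add(Rational(-1, 2), Mul(Rational(1, 3), w)) (Function('V')(w) = Add(Rational(-1, 2), Mul(Rational(1, 6), Add(w, w))) = Add(Rational(-1, 2), Mul(Rational(1, 6), Mul(2, w))) = Add(Rational(-1, 2), Mul(Rational(1, 3), w)))
Add(Pow(Add(-63, 132), Rational(1, 2)), Mul(Function('M')(17, Function('d')(Function('V')(5))), -438)) = Add(Pow(Add(-63, 132), Rational(1, 2)), Mul(-10, -438)) = Add(Pow(69, Rational(1, 2)), 4380) = Add(4380, Pow(69, Rational(1, 2)))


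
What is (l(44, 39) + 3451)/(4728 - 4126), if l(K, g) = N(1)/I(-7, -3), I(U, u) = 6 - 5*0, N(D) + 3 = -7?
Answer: 5174/903 ≈ 5.7298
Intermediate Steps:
N(D) = -10 (N(D) = -3 - 7 = -10)
I(U, u) = 6 (I(U, u) = 6 + 0 = 6)
l(K, g) = -5/3 (l(K, g) = -10/6 = -10*1/6 = -5/3)
(l(44, 39) + 3451)/(4728 - 4126) = (-5/3 + 3451)/(4728 - 4126) = (10348/3)/602 = (10348/3)*(1/602) = 5174/903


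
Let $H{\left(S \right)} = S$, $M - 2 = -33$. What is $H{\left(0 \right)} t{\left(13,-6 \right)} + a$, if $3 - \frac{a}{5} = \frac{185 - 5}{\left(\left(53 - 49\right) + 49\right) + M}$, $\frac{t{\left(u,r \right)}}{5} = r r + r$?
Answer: $- \frac{285}{11} \approx -25.909$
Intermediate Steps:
$M = -31$ ($M = 2 - 33 = -31$)
$t{\left(u,r \right)} = 5 r + 5 r^{2}$ ($t{\left(u,r \right)} = 5 \left(r r + r\right) = 5 \left(r^{2} + r\right) = 5 \left(r + r^{2}\right) = 5 r + 5 r^{2}$)
$a = - \frac{285}{11}$ ($a = 15 - 5 \frac{185 - 5}{\left(\left(53 - 49\right) + 49\right) - 31} = 15 - 5 \frac{180}{\left(4 + 49\right) - 31} = 15 - 5 \frac{180}{53 - 31} = 15 - 5 \cdot \frac{180}{22} = 15 - 5 \cdot 180 \cdot \frac{1}{22} = 15 - \frac{450}{11} = - \frac{285}{11} \approx -25.909$)
$H{\left(0 \right)} t{\left(13,-6 \right)} + a = 0 \cdot 5 \left(-6\right) \left(1 - 6\right) - \frac{285}{11} = 0 \cdot 5 \left(-6\right) \left(-5\right) - \frac{285}{11} = 0 \cdot 150 - \frac{285}{11} = 0 - \frac{285}{11} = - \frac{285}{11}$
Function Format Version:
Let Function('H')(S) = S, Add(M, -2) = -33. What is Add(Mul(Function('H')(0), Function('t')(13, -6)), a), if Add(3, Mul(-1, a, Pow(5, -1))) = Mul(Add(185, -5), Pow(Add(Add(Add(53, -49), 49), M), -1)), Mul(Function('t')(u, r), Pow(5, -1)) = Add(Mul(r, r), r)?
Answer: Rational(-285, 11) ≈ -25.909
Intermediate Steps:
M = -31 (M = Add(2, -33) = -31)
Function('t')(u, r) = Add(Mul(5, r), Mul(5, Pow(r, 2))) (Function('t')(u, r) = Mul(5, Add(Mul(r, r), r)) = Mul(5, Add(Pow(r, 2), r)) = Mul(5, Add(r, Pow(r, 2))) = Add(Mul(5, r), Mul(5, Pow(r, 2))))
a = Rational(-285, 11) (a = Add(15, Mul(-5, Mul(Add(185, -5), Pow(Add(Add(Add(53, -49), 49), -31), -1)))) = Add(15, Mul(-5, Mul(180, Pow(Add(Add(4, 49), -31), -1)))) = Add(15, Mul(-5, Mul(180, Pow(Add(53, -31), -1)))) = Add(15, Mul(-5, Mul(180, Pow(22, -1)))) = Add(15, Mul(-5, Mul(180, Rational(1, 22)))) = Add(15, Mul(-5, Rational(90, 11))) = Add(15, Rational(-450, 11)) = Rational(-285, 11) ≈ -25.909)
Add(Mul(Function('H')(0), Function('t')(13, -6)), a) = Add(Mul(0, Mul(5, -6, Add(1, -6))), Rational(-285, 11)) = Add(Mul(0, Mul(5, -6, -5)), Rational(-285, 11)) = Add(Mul(0, 150), Rational(-285, 11)) = Add(0, Rational(-285, 11)) = Rational(-285, 11)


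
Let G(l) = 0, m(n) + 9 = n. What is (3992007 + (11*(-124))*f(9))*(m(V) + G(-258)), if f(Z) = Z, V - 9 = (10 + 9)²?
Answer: 1436682891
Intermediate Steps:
V = 370 (V = 9 + (10 + 9)² = 9 + 19² = 9 + 361 = 370)
m(n) = -9 + n
(3992007 + (11*(-124))*f(9))*(m(V) + G(-258)) = (3992007 + (11*(-124))*9)*((-9 + 370) + 0) = (3992007 - 1364*9)*(361 + 0) = (3992007 - 12276)*361 = 3979731*361 = 1436682891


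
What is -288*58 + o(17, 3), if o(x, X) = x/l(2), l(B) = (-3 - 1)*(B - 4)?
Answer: -133615/8 ≈ -16702.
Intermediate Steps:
l(B) = 16 - 4*B (l(B) = -4*(-4 + B) = 16 - 4*B)
o(x, X) = x/8 (o(x, X) = x/(16 - 4*2) = x/(16 - 8) = x/8)
-288*58 + o(17, 3) = -288*58 + (⅛)*17 = -16704 + 17/8 = -133615/8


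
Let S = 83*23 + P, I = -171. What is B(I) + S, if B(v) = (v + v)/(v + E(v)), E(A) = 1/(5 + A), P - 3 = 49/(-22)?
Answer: 1193928789/624514 ≈ 1911.8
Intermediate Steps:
P = 17/22 (P = 3 + 49/(-22) = 3 + 49*(-1/22) = 3 - 49/22 = 17/22 ≈ 0.77273)
B(v) = 2*v/(v + 1/(5 + v)) (B(v) = (v + v)/(v + 1/(5 + v)) = (2*v)/(v + 1/(5 + v)) = 2*v/(v + 1/(5 + v)))
S = 42015/22 (S = 83*23 + 17/22 = 1909 + 17/22 = 42015/22 ≈ 1909.8)
B(I) + S = 2*(-171)*(5 - 171)/(1 - 171*(5 - 171)) + 42015/22 = 2*(-171)*(-166)/(1 - 171*(-166)) + 42015/22 = 2*(-171)*(-166)/(1 + 28386) + 42015/22 = 2*(-171)*(-166)/28387 + 42015/22 = 2*(-171)*(1/28387)*(-166) + 42015/22 = 56772/28387 + 42015/22 = 1193928789/624514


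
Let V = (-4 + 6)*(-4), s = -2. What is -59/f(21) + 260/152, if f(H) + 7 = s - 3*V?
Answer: -1267/570 ≈ -2.2228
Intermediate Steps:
V = -8 (V = 2*(-4) = -8)
f(H) = 15 (f(H) = -7 + (-2 - 3*(-8)) = -7 + (-2 + 24) = -7 + 22 = 15)
-59/f(21) + 260/152 = -59/15 + 260/152 = -59*1/15 + 260*(1/152) = -59/15 + 65/38 = -1267/570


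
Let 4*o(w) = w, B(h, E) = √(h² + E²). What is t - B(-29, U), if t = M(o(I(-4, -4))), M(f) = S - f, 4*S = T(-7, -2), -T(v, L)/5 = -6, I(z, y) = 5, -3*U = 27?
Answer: 25/4 - √922 ≈ -24.114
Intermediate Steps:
U = -9 (U = -⅓*27 = -9)
T(v, L) = 30 (T(v, L) = -5*(-6) = 30)
B(h, E) = √(E² + h²)
o(w) = w/4
S = 15/2 (S = (¼)*30 = 15/2 ≈ 7.5000)
M(f) = 15/2 - f
t = 25/4 (t = 15/2 - 5/4 = 25/4 ≈ 6.2500)
t - B(-29, U) = 25/4 - √((-9)² + (-29)²) = 25/4 - √(81 + 841) = 25/4 - √922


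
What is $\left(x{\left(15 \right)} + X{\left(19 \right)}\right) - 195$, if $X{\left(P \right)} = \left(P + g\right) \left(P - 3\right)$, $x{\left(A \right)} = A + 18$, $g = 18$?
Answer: $430$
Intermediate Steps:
$x{\left(A \right)} = 18 + A$
$X{\left(P \right)} = \left(-3 + P\right) \left(18 + P\right)$ ($X{\left(P \right)} = \left(P + 18\right) \left(P - 3\right) = \left(18 + P\right) \left(-3 + P\right) = \left(-3 + P\right) \left(18 + P\right)$)
$\left(x{\left(15 \right)} + X{\left(19 \right)}\right) - 195 = \left(\left(18 + 15\right) + \left(-54 + 19^{2} + 15 \cdot 19\right)\right) - 195 = \left(33 + \left(-54 + 361 + 285\right)\right) - 195 = \left(33 + 592\right) - 195 = 625 - 195 = 430$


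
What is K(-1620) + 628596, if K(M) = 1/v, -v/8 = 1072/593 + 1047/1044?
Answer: 729187651905/1160026 ≈ 6.2860e+5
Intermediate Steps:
v = -1160026/51591 (v = -8*(1072/593 + 1047/1044) = -8*(1072*(1/593) + 1047*(1/1044)) = -8*(1072/593 + 349/348) = -8*580013/206364 = -1160026/51591 ≈ -22.485)
K(M) = -51591/1160026 (K(M) = 1/(-1160026/51591) = -51591/1160026)
K(-1620) + 628596 = -51591/1160026 + 628596 = 729187651905/1160026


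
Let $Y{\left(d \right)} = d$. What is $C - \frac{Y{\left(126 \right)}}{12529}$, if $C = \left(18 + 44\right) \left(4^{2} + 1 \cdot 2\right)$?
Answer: $\frac{13982238}{12529} \approx 1116.0$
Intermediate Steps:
$C = 1116$ ($C = 62 \left(16 + 2\right) = 62 \cdot 18 = 1116$)
$C - \frac{Y{\left(126 \right)}}{12529} = 1116 - \frac{126}{12529} = \frac{13982238}{12529}$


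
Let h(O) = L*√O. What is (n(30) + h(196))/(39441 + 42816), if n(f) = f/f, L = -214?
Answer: -2995/82257 ≈ -0.036410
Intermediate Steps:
n(f) = 1
h(O) = -214*√O
(n(30) + h(196))/(39441 + 42816) = (1 - 214*√196)/(39441 + 42816) = (1 - 214*14)/82257 = (1 - 2996)*(1/82257) = -2995*1/82257 = -2995/82257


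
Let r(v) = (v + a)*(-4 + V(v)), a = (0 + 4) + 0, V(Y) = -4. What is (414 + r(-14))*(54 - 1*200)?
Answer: -72124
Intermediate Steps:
a = 4 (a = 4 + 0 = 4)
r(v) = -32 - 8*v (r(v) = (v + 4)*(-4 - 4) = (4 + v)*(-8) = -32 - 8*v)
(414 + r(-14))*(54 - 1*200) = (414 + (-32 - 8*(-14)))*(54 - 1*200) = (414 + (-32 + 112))*(54 - 200) = (414 + 80)*(-146) = 494*(-146) = -72124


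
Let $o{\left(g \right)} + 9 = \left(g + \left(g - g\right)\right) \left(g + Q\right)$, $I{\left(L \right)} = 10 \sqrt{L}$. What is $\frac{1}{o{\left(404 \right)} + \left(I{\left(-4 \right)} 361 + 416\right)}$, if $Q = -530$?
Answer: $- \frac{50497}{2602075409} - \frac{7220 i}{2602075409} \approx -1.9406 \cdot 10^{-5} - 2.7747 \cdot 10^{-6} i$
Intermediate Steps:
$o{\left(g \right)} = -9 + g \left(-530 + g\right)$ ($o{\left(g \right)} = -9 + \left(g + \left(g - g\right)\right) \left(g - 530\right) = -9 + \left(g + 0\right) \left(-530 + g\right) = -9 + g \left(-530 + g\right)$)
$\frac{1}{o{\left(404 \right)} + \left(I{\left(-4 \right)} 361 + 416\right)} = \frac{1}{\left(-9 + 404^{2} - 214120\right) + \left(10 \sqrt{-4} \cdot 361 + 416\right)} = \frac{1}{\left(-9 + 163216 - 214120\right) + \left(10 \cdot 2 i 361 + 416\right)} = \frac{1}{-50913 + \left(20 i 361 + 416\right)} = \frac{1}{-50913 + \left(7220 i + 416\right)} = \frac{1}{-50913 + \left(416 + 7220 i\right)} = \frac{1}{-50497 + 7220 i} = \frac{-50497 - 7220 i}{2602075409}$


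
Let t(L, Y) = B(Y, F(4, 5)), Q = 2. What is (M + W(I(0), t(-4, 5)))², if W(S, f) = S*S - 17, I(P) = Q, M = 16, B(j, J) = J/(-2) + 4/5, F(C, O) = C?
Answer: 9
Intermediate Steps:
B(j, J) = ⅘ - J/2 (B(j, J) = J*(-½) + 4*(⅕) = -J/2 + ⅘ = ⅘ - J/2)
t(L, Y) = -6/5 (t(L, Y) = ⅘ - ½*4 = ⅘ - 2 = -6/5)
I(P) = 2
W(S, f) = -17 + S² (W(S, f) = S² - 17 = -17 + S²)
(M + W(I(0), t(-4, 5)))² = (16 + (-17 + 2²))² = (16 + (-17 + 4))² = (16 - 13)² = 3² = 9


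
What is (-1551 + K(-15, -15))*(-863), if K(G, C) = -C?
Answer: 1325568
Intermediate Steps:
(-1551 + K(-15, -15))*(-863) = (-1551 - 1*(-15))*(-863) = (-1551 + 15)*(-863) = -1536*(-863) = 1325568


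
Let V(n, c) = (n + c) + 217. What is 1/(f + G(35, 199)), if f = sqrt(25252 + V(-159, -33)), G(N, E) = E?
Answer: 199/14324 - sqrt(25277)/14324 ≈ 0.0027934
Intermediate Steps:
V(n, c) = 217 + c + n (V(n, c) = (c + n) + 217 = 217 + c + n)
f = sqrt(25277) (f = sqrt(25252 + (217 - 33 - 159)) = sqrt(25252 + 25) = sqrt(25277) ≈ 158.99)
1/(f + G(35, 199)) = 1/(sqrt(25277) + 199) = 1/(199 + sqrt(25277))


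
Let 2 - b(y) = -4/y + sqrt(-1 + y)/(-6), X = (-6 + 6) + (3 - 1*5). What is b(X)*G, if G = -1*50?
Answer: -25*I*sqrt(3)/3 ≈ -14.434*I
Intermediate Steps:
X = -2 (X = 0 + (3 - 5) = 0 - 2 = -2)
b(y) = 2 + 4/y + sqrt(-1 + y)/6 (b(y) = 2 - (-4/y + sqrt(-1 + y)/(-6)) = 2 - (-4/y + sqrt(-1 + y)*(-1/6)) = 2 - (-4/y - sqrt(-1 + y)/6) = 2 + (4/y + sqrt(-1 + y)/6) = 2 + 4/y + sqrt(-1 + y)/6)
G = -50
b(X)*G = (2 + 4/(-2) + sqrt(-1 - 2)/6)*(-50) = (2 + 4*(-1/2) + sqrt(-3)/6)*(-50) = (2 - 2 + (I*sqrt(3))/6)*(-50) = (2 - 2 + I*sqrt(3)/6)*(-50) = (I*sqrt(3)/6)*(-50) = -25*I*sqrt(3)/3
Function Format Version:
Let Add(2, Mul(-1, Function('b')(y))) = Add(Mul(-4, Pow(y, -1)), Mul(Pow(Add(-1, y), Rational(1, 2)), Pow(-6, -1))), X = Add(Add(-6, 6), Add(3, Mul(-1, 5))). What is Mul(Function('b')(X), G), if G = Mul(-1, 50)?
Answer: Mul(Rational(-25, 3), I, Pow(3, Rational(1, 2))) ≈ Mul(-14.434, I)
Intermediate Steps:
X = -2 (X = Add(0, Add(3, -5)) = Add(0, -2) = -2)
Function('b')(y) = Add(2, Mul(4, Pow(y, -1)), Mul(Rational(1, 6), Pow(Add(-1, y), Rational(1, 2)))) (Function('b')(y) = Add(2, Mul(-1, Add(Mul(-4, Pow(y, -1)), Mul(Pow(Add(-1, y), Rational(1, 2)), Pow(-6, -1))))) = Add(2, Mul(-1, Add(Mul(-4, Pow(y, -1)), Mul(Pow(Add(-1, y), Rational(1, 2)), Rational(-1, 6))))) = Add(2, Mul(-1, Add(Mul(-4, Pow(y, -1)), Mul(Rational(-1, 6), Pow(Add(-1, y), Rational(1, 2)))))) = Add(2, Add(Mul(4, Pow(y, -1)), Mul(Rational(1, 6), Pow(Add(-1, y), Rational(1, 2))))) = Add(2, Mul(4, Pow(y, -1)), Mul(Rational(1, 6), Pow(Add(-1, y), Rational(1, 2)))))
G = -50
Mul(Function('b')(X), G) = Mul(Add(2, Mul(4, Pow(-2, -1)), Mul(Rational(1, 6), Pow(Add(-1, -2), Rational(1, 2)))), -50) = Mul(Add(2, Mul(4, Rational(-1, 2)), Mul(Rational(1, 6), Pow(-3, Rational(1, 2)))), -50) = Mul(Add(2, -2, Mul(Rational(1, 6), Mul(I, Pow(3, Rational(1, 2))))), -50) = Mul(Add(2, -2, Mul(Rational(1, 6), I, Pow(3, Rational(1, 2)))), -50) = Mul(Mul(Rational(1, 6), I, Pow(3, Rational(1, 2))), -50) = Mul(Rational(-25, 3), I, Pow(3, Rational(1, 2)))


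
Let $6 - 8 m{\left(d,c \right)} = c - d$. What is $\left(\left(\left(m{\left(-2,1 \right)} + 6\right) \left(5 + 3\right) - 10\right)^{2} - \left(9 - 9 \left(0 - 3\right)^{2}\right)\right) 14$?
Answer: $24542$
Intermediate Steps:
$m{\left(d,c \right)} = \frac{3}{4} - \frac{c}{8} + \frac{d}{8}$ ($m{\left(d,c \right)} = \frac{3}{4} - \frac{c - d}{8} = \frac{3}{4} - \left(- \frac{d}{8} + \frac{c}{8}\right) = \frac{3}{4} - \frac{c}{8} + \frac{d}{8}$)
$\left(\left(\left(m{\left(-2,1 \right)} + 6\right) \left(5 + 3\right) - 10\right)^{2} - \left(9 - 9 \left(0 - 3\right)^{2}\right)\right) 14 = \left(\left(\left(\left(\frac{3}{4} - \frac{1}{8} + \frac{1}{8} \left(-2\right)\right) + 6\right) \left(5 + 3\right) - 10\right)^{2} - \left(9 - 9 \left(0 - 3\right)^{2}\right)\right) 14 = \left(\left(\left(\left(\frac{3}{4} - \frac{1}{8} - \frac{1}{4}\right) + 6\right) 8 - 10\right)^{2} - \left(9 - 9 \left(-3\right)^{2}\right)\right) 14 = \left(\left(\left(\frac{3}{8} + 6\right) 8 - 10\right)^{2} + \left(9 \cdot 9 - 9\right)\right) 14 = \left(\left(\frac{51}{8} \cdot 8 - 10\right)^{2} + \left(81 - 9\right)\right) 14 = \left(\left(51 - 10\right)^{2} + 72\right) 14 = \left(41^{2} + 72\right) 14 = \left(1681 + 72\right) 14 = 1753 \cdot 14 = 24542$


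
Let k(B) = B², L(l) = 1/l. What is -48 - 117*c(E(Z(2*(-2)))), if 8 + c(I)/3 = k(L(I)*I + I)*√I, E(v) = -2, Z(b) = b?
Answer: 2760 - 351*I*√2 ≈ 2760.0 - 496.39*I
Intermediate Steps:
c(I) = -24 + 3*√I*(1 + I)² (c(I) = -24 + 3*((I/I + I)²*√I) = -24 + 3*((1 + I)²*√I) = -24 + 3*(√I*(1 + I)²) = -24 + 3*√I*(1 + I)²)
-48 - 117*c(E(Z(2*(-2)))) = -48 - 117*(-24 + 3*√(-2)*(1 - 2)²) = -48 - 117*(-24 + 3*(I*√2)*(-1)²) = -48 - 117*(-24 + 3*(I*√2)*1) = -48 - 117*(-24 + 3*I*√2) = -48 + (2808 - 351*I*√2) = 2760 - 351*I*√2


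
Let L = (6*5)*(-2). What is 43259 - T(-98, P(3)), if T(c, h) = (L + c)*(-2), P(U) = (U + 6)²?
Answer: 42943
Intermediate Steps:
L = -60 (L = 30*(-2) = -60)
P(U) = (6 + U)²
T(c, h) = 120 - 2*c (T(c, h) = (-60 + c)*(-2) = 120 - 2*c)
43259 - T(-98, P(3)) = 43259 - (120 - 2*(-98)) = 43259 - (120 + 196) = 43259 - 1*316 = 43259 - 316 = 42943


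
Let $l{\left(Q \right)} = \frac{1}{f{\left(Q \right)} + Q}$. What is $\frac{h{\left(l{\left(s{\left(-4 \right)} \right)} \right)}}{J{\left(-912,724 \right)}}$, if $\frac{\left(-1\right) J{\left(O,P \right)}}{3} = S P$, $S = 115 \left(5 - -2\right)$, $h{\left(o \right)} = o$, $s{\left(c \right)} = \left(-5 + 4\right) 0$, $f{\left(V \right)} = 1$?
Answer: $- \frac{1}{1748460} \approx -5.7193 \cdot 10^{-7}$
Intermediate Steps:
$s{\left(c \right)} = 0$ ($s{\left(c \right)} = \left(-1\right) 0 = 0$)
$l{\left(Q \right)} = \frac{1}{1 + Q}$
$S = 805$ ($S = 115 \left(5 + 2\right) = 115 \cdot 7 = 805$)
$J{\left(O,P \right)} = - 2415 P$ ($J{\left(O,P \right)} = - 3 \cdot 805 P = - 2415 P$)
$\frac{h{\left(l{\left(s{\left(-4 \right)} \right)} \right)}}{J{\left(-912,724 \right)}} = \frac{1}{\left(1 + 0\right) \left(\left(-2415\right) 724\right)} = \frac{1}{1 \left(-1748460\right)} = 1 \left(- \frac{1}{1748460}\right) = - \frac{1}{1748460}$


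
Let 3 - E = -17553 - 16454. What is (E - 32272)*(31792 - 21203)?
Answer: 18403682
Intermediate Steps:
E = 34010 (E = 3 - (-17553 - 16454) = 3 - 1*(-34007) = 3 + 34007 = 34010)
(E - 32272)*(31792 - 21203) = (34010 - 32272)*(31792 - 21203) = 1738*10589 = 18403682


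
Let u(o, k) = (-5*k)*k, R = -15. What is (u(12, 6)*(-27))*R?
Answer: -72900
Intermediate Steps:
u(o, k) = -5*k²
(u(12, 6)*(-27))*R = (-5*6²*(-27))*(-15) = (-5*36*(-27))*(-15) = -180*(-27)*(-15) = 4860*(-15) = -72900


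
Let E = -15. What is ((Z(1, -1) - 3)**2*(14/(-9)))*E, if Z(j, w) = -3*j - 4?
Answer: 7000/3 ≈ 2333.3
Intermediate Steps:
Z(j, w) = -4 - 3*j
((Z(1, -1) - 3)**2*(14/(-9)))*E = (((-4 - 3*1) - 3)**2*(14/(-9)))*(-15) = (((-4 - 3) - 3)**2*(14*(-1/9)))*(-15) = ((-7 - 3)**2*(-14/9))*(-15) = ((-10)**2*(-14/9))*(-15) = (100*(-14/9))*(-15) = -1400/9*(-15) = 7000/3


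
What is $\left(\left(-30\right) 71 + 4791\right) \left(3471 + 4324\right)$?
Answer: $20742495$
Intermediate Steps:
$\left(\left(-30\right) 71 + 4791\right) \left(3471 + 4324\right) = \left(-2130 + 4791\right) 7795 = 2661 \cdot 7795 = 20742495$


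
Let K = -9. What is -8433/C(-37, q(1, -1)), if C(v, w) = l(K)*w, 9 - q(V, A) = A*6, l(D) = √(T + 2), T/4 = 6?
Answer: -2811*√26/130 ≈ -110.26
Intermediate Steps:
T = 24 (T = 4*6 = 24)
l(D) = √26 (l(D) = √(24 + 2) = √26)
q(V, A) = 9 - 6*A (q(V, A) = 9 - A*6 = 9 - 6*A)
C(v, w) = w*√26 (C(v, w) = √26*w = w*√26)
-8433/C(-37, q(1, -1)) = -8433*√26/(26*(9 - 6*(-1))) = -8433*√26/(26*(9 + 6)) = -8433*√26/390 = -2811*√26/130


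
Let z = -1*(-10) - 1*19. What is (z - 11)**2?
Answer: 400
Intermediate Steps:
z = -9 (z = 10 - 19 = -9)
(z - 11)**2 = (-9 - 11)**2 = (-20)**2 = 400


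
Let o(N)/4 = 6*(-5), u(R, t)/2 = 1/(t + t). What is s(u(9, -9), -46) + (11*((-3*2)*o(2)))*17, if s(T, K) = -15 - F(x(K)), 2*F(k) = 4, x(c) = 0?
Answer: 134623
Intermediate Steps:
F(k) = 2 (F(k) = (½)*4 = 2)
u(R, t) = 1/t (u(R, t) = 2/(t + t) = 2/((2*t)) = 2*(1/(2*t)) = 1/t)
s(T, K) = -17 (s(T, K) = -15 - 1*2 = -15 - 2 = -17)
o(N) = -120 (o(N) = 4*(6*(-5)) = 4*(-30) = -120)
s(u(9, -9), -46) + (11*((-3*2)*o(2)))*17 = -17 + (11*(-3*2*(-120)))*17 = -17 + (11*(-6*(-120)))*17 = -17 + (11*720)*17 = -17 + 7920*17 = -17 + 134640 = 134623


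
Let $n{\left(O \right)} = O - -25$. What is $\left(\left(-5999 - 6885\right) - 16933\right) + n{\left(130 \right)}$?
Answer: $-29662$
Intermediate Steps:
$n{\left(O \right)} = 25 + O$ ($n{\left(O \right)} = O + 25 = 25 + O$)
$\left(\left(-5999 - 6885\right) - 16933\right) + n{\left(130 \right)} = \left(\left(-5999 - 6885\right) - 16933\right) + \left(25 + 130\right) = \left(\left(-5999 - 6885\right) - 16933\right) + 155 = \left(-12884 - 16933\right) + 155 = -29817 + 155 = -29662$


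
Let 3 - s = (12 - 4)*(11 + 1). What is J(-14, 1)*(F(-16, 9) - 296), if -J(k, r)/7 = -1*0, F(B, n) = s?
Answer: 0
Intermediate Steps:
s = -93 (s = 3 - (12 - 4)*(11 + 1) = 3 - 8*12 = 3 - 1*96 = 3 - 96 = -93)
F(B, n) = -93
J(k, r) = 0 (J(k, r) = -(-7)*0 = -7*0 = 0)
J(-14, 1)*(F(-16, 9) - 296) = 0*(-93 - 296) = 0*(-389) = 0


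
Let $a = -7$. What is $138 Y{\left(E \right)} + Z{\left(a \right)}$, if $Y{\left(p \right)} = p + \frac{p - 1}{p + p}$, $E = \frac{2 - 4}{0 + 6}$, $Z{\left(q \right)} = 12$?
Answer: $242$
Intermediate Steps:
$E = - \frac{1}{3}$ ($E = - \frac{2}{6} = \left(-2\right) \frac{1}{6} = - \frac{1}{3} \approx -0.33333$)
$Y{\left(p \right)} = p + \frac{-1 + p}{2 p}$
$138 Y{\left(E \right)} + Z{\left(a \right)} = 138 \left(\frac{1}{2} - \frac{1}{3} - \frac{1}{2 \left(- \frac{1}{3}\right)}\right) + 12 = 138 \left(\frac{1}{2} - \frac{1}{3} - - \frac{3}{2}\right) + 12 = 138 \left(\frac{1}{2} - \frac{1}{3} + \frac{3}{2}\right) + 12 = 138 \cdot \frac{5}{3} + 12 = 230 + 12 = 242$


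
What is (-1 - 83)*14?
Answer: -1176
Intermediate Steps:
(-1 - 83)*14 = -84*14 = -1176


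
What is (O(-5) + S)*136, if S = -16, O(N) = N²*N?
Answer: -19176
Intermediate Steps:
O(N) = N³
(O(-5) + S)*136 = ((-5)³ - 16)*136 = (-125 - 16)*136 = -141*136 = -19176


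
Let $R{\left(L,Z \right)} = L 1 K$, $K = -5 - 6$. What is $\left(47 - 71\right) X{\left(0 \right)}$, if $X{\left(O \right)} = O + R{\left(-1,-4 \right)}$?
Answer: $-264$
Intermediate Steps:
$K = -11$ ($K = -5 - 6 = -11$)
$R{\left(L,Z \right)} = - 11 L$ ($R{\left(L,Z \right)} = L 1 \left(-11\right) = L \left(-11\right) = - 11 L$)
$X{\left(O \right)} = 11 + O$ ($X{\left(O \right)} = O - -11 = O + 11 = 11 + O$)
$\left(47 - 71\right) X{\left(0 \right)} = \left(47 - 71\right) \left(11 + 0\right) = \left(-24\right) 11 = -264$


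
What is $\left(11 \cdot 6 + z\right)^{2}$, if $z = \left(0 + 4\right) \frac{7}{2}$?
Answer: $6400$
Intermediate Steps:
$z = 14$ ($z = 4 \cdot 7 \cdot \frac{1}{2} = 4 \cdot \frac{7}{2} = 14$)
$\left(11 \cdot 6 + z\right)^{2} = \left(11 \cdot 6 + 14\right)^{2} = \left(66 + 14\right)^{2} = 80^{2} = 6400$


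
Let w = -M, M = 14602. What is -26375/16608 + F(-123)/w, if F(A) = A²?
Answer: -318195091/121255008 ≈ -2.6242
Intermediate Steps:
w = -14602 (w = -1*14602 = -14602)
-26375/16608 + F(-123)/w = -26375/16608 + (-123)²/(-14602) = -26375*1/16608 + 15129*(-1/14602) = -26375/16608 - 15129/14602 = -318195091/121255008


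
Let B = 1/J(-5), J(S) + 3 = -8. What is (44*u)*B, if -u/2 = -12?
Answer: -96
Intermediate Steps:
u = 24 (u = -2*(-12) = 24)
J(S) = -11 (J(S) = -3 - 8 = -11)
B = -1/11 (B = 1/(-11) = -1/11 ≈ -0.090909)
(44*u)*B = (44*24)*(-1/11) = 1056*(-1/11) = -96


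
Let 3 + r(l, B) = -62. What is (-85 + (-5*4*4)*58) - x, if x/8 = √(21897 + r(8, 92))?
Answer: -4725 - 16*√5458 ≈ -5907.1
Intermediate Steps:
r(l, B) = -65 (r(l, B) = -3 - 62 = -65)
x = 16*√5458 (x = 8*√(21897 - 65) = 8*√21832 = 8*(2*√5458) = 16*√5458 ≈ 1182.1)
(-85 + (-5*4*4)*58) - x = (-85 + (-5*4*4)*58) - 16*√5458 = (-85 - 20*4*58) - 16*√5458 = (-85 - 80*58) - 16*√5458 = (-85 - 4640) - 16*√5458 = -4725 - 16*√5458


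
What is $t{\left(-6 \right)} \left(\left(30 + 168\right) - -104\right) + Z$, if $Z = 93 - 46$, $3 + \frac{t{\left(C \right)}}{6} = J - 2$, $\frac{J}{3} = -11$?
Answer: $-68809$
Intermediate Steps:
$J = -33$ ($J = 3 \left(-11\right) = -33$)
$t{\left(C \right)} = -228$ ($t{\left(C \right)} = -18 + 6 \left(-33 - 2\right) = -18 + 6 \left(-35\right) = -18 - 210 = -228$)
$Z = 47$
$t{\left(-6 \right)} \left(\left(30 + 168\right) - -104\right) + Z = - 228 \left(\left(30 + 168\right) - -104\right) + 47 = - 228 \left(198 + 104\right) + 47 = \left(-228\right) 302 + 47 = -68856 + 47 = -68809$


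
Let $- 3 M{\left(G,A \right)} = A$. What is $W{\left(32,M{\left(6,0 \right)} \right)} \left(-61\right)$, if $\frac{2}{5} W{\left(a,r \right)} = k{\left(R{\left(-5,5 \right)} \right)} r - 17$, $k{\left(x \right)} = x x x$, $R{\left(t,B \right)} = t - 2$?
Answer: $\frac{5185}{2} \approx 2592.5$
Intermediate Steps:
$R{\left(t,B \right)} = -2 + t$
$k{\left(x \right)} = x^{3}$ ($k{\left(x \right)} = x^{2} x = x^{3}$)
$M{\left(G,A \right)} = - \frac{A}{3}$
$W{\left(a,r \right)} = - \frac{85}{2} - \frac{1715 r}{2}$ ($W{\left(a,r \right)} = \frac{5 \left(\left(-2 - 5\right)^{3} r - 17\right)}{2} = \frac{5 \left(\left(-7\right)^{3} r - 17\right)}{2} = \frac{5 \left(- 343 r - 17\right)}{2} = \frac{5 \left(-17 - 343 r\right)}{2} = - \frac{85}{2} - \frac{1715 r}{2}$)
$W{\left(32,M{\left(6,0 \right)} \right)} \left(-61\right) = \left(- \frac{85}{2} - \frac{1715 \left(\left(- \frac{1}{3}\right) 0\right)}{2}\right) \left(-61\right) = \left(- \frac{85}{2} - 0\right) \left(-61\right) = \left(- \frac{85}{2} + 0\right) \left(-61\right) = \left(- \frac{85}{2}\right) \left(-61\right) = \frac{5185}{2}$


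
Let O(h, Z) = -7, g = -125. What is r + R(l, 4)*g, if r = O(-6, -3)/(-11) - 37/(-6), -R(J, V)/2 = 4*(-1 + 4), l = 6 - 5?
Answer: 198449/66 ≈ 3006.8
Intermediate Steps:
l = 1
R(J, V) = -24 (R(J, V) = -8*(-1 + 4) = -8*3 = -2*12 = -24)
r = 449/66 (r = -7/(-11) - 37/(-6) = -7*(-1/11) - 37*(-⅙) = 7/11 + 37/6 = 449/66 ≈ 6.8030)
r + R(l, 4)*g = 449/66 - 24*(-125) = 449/66 + 3000 = 198449/66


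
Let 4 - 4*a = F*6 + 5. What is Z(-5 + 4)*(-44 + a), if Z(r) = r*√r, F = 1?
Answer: 183*I/4 ≈ 45.75*I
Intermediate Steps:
Z(r) = r^(3/2)
a = -7/4 (a = 1 - (1*6 + 5)/4 = 1 - (6 + 5)/4 = 1 - ¼*11 = 1 - 11/4 = -7/4 ≈ -1.7500)
Z(-5 + 4)*(-44 + a) = (-5 + 4)^(3/2)*(-44 - 7/4) = (-1)^(3/2)*(-183/4) = -I*(-183/4) = 183*I/4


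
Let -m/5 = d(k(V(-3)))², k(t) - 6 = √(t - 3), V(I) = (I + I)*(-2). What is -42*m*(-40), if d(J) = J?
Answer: -680400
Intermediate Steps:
V(I) = -4*I (V(I) = (2*I)*(-2) = -4*I)
k(t) = 6 + √(-3 + t) (k(t) = 6 + √(t - 3) = 6 + √(-3 + t))
m = -405 (m = -5*(6 + √(-3 - 4*(-3)))² = -5*(6 + √(-3 + 12))² = -5*(6 + √9)² = -5*(6 + 3)² = -5*9² = -5*81 = -405)
-42*m*(-40) = -42*(-405)*(-40) = 17010*(-40) = -680400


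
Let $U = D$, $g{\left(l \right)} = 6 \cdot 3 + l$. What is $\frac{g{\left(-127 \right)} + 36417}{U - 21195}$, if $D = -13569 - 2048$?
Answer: $- \frac{9077}{9203} \approx -0.98631$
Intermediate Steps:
$g{\left(l \right)} = 18 + l$
$D = -15617$
$U = -15617$
$\frac{g{\left(-127 \right)} + 36417}{U - 21195} = \frac{\left(18 - 127\right) + 36417}{-15617 - 21195} = \frac{-109 + 36417}{-36812} = 36308 \left(- \frac{1}{36812}\right) = - \frac{9077}{9203}$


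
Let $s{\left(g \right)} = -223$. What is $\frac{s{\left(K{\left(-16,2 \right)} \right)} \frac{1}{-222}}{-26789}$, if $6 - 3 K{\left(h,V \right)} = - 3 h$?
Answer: $- \frac{223}{5947158} \approx -3.7497 \cdot 10^{-5}$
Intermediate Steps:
$K{\left(h,V \right)} = 2 + h$ ($K{\left(h,V \right)} = 2 - \frac{\left(-3\right) h}{3} = 2 + h$)
$\frac{s{\left(K{\left(-16,2 \right)} \right)} \frac{1}{-222}}{-26789} = \frac{\left(-223\right) \frac{1}{-222}}{-26789} = \left(-223\right) \left(- \frac{1}{222}\right) \left(- \frac{1}{26789}\right) = \frac{223}{222} \left(- \frac{1}{26789}\right) = - \frac{223}{5947158}$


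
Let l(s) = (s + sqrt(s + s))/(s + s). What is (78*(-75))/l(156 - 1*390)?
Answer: -684450/59 - 17550*I*sqrt(13)/59 ≈ -11601.0 - 1072.5*I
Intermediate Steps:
l(s) = (s + sqrt(2)*sqrt(s))/(2*s) (l(s) = (s + sqrt(2*s))/((2*s)) = (s + sqrt(2)*sqrt(s))*(1/(2*s)) = (s + sqrt(2)*sqrt(s))/(2*s))
(78*(-75))/l(156 - 1*390) = (78*(-75))/(1/2 + sqrt(2)/(2*sqrt(156 - 1*390))) = -5850/(1/2 + sqrt(2)/(2*sqrt(156 - 390))) = -5850/(1/2 + sqrt(2)/(2*sqrt(-234))) = -5850/(1/2 + sqrt(2)*(-I*sqrt(26)/78)/2) = -5850/(1/2 - I*sqrt(13)/78)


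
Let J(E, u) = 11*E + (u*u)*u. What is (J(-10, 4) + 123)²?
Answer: 5929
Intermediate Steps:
J(E, u) = u³ + 11*E (J(E, u) = 11*E + u²*u = 11*E + u³ = u³ + 11*E)
(J(-10, 4) + 123)² = ((4³ + 11*(-10)) + 123)² = ((64 - 110) + 123)² = (-46 + 123)² = 77² = 5929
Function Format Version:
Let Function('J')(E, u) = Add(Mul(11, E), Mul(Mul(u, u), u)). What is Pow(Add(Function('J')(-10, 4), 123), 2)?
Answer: 5929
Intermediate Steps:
Function('J')(E, u) = Add(Pow(u, 3), Mul(11, E)) (Function('J')(E, u) = Add(Mul(11, E), Mul(Pow(u, 2), u)) = Add(Mul(11, E), Pow(u, 3)) = Add(Pow(u, 3), Mul(11, E)))
Pow(Add(Function('J')(-10, 4), 123), 2) = Pow(Add(Add(Pow(4, 3), Mul(11, -10)), 123), 2) = Pow(Add(Add(64, -110), 123), 2) = Pow(Add(-46, 123), 2) = Pow(77, 2) = 5929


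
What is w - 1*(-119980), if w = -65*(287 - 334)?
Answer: 123035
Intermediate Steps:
w = 3055 (w = -65*(-47) = 3055)
w - 1*(-119980) = 3055 - 1*(-119980) = 3055 + 119980 = 123035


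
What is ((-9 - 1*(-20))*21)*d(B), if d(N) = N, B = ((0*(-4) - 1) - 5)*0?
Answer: 0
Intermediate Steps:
B = 0 (B = ((0 - 1) - 5)*0 = (-1 - 5)*0 = -6*0 = 0)
((-9 - 1*(-20))*21)*d(B) = ((-9 - 1*(-20))*21)*0 = ((-9 + 20)*21)*0 = (11*21)*0 = 231*0 = 0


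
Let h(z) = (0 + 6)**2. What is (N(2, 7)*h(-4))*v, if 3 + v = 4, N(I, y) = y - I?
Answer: 180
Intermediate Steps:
h(z) = 36 (h(z) = 6**2 = 36)
v = 1 (v = -3 + 4 = 1)
(N(2, 7)*h(-4))*v = ((7 - 1*2)*36)*1 = ((7 - 2)*36)*1 = (5*36)*1 = 180*1 = 180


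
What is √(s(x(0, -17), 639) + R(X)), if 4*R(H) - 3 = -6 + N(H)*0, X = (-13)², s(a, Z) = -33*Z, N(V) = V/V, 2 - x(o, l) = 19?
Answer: I*√84351/2 ≈ 145.22*I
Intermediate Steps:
x(o, l) = -17 (x(o, l) = 2 - 1*19 = 2 - 19 = -17)
N(V) = 1
X = 169
R(H) = -¾ (R(H) = ¾ + (-6 + 1*0)/4 = ¾ + (-6 + 0)/4 = ¾ + (¼)*(-6) = ¾ - 3/2 = -¾)
√(s(x(0, -17), 639) + R(X)) = √(-33*639 - ¾) = √(-21087 - ¾) = √(-84351/4) = I*√84351/2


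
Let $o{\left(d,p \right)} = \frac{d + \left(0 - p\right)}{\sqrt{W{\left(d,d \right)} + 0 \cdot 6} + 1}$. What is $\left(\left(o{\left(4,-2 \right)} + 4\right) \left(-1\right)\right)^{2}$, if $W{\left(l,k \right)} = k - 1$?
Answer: $28 + 6 \sqrt{3} \approx 38.392$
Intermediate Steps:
$W{\left(l,k \right)} = -1 + k$
$o{\left(d,p \right)} = \frac{d - p}{1 + \sqrt{-1 + d}}$ ($o{\left(d,p \right)} = \frac{d + \left(0 - p\right)}{\sqrt{\left(-1 + d\right) + 0 \cdot 6} + 1} = \frac{d - p}{\sqrt{\left(-1 + d\right) + 0} + 1} = \frac{d - p}{\sqrt{-1 + d} + 1} = \frac{d - p}{1 + \sqrt{-1 + d}}$)
$\left(\left(o{\left(4,-2 \right)} + 4\right) \left(-1\right)\right)^{2} = \left(\left(\frac{4 - -2}{1 + \sqrt{-1 + 4}} + 4\right) \left(-1\right)\right)^{2} = \left(\left(\frac{4 + 2}{1 + \sqrt{3}} + 4\right) \left(-1\right)\right)^{2} = \left(\left(\frac{1}{1 + \sqrt{3}} \cdot 6 + 4\right) \left(-1\right)\right)^{2} = \left(\left(\frac{6}{1 + \sqrt{3}} + 4\right) \left(-1\right)\right)^{2} = \left(\left(4 + \frac{6}{1 + \sqrt{3}}\right) \left(-1\right)\right)^{2} = \left(-4 - \frac{6}{1 + \sqrt{3}}\right)^{2}$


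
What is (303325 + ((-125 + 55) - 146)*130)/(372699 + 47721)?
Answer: 55049/84084 ≈ 0.65469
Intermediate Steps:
(303325 + ((-125 + 55) - 146)*130)/(372699 + 47721) = (303325 + (-70 - 146)*130)/420420 = (303325 - 216*130)*(1/420420) = (303325 - 28080)*(1/420420) = 275245*(1/420420) = 55049/84084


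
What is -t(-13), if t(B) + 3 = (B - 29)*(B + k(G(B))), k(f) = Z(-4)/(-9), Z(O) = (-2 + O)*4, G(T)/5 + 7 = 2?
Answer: -431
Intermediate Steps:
G(T) = -25 (G(T) = -35 + 5*2 = -35 + 10 = -25)
Z(O) = -8 + 4*O
k(f) = 8/3 (k(f) = (-8 + 4*(-4))/(-9) = (-8 - 16)*(-⅑) = -24*(-⅑) = 8/3)
t(B) = -3 + (-29 + B)*(8/3 + B) (t(B) = -3 + (B - 29)*(B + 8/3) = -3 + (-29 + B)*(8/3 + B))
-t(-13) = -(-241/3 + (-13)² - 79/3*(-13)) = -(-241/3 + 169 + 1027/3) = -1*431 = -431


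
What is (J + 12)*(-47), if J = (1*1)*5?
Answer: -799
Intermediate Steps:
J = 5 (J = 1*5 = 5)
(J + 12)*(-47) = (5 + 12)*(-47) = 17*(-47) = -799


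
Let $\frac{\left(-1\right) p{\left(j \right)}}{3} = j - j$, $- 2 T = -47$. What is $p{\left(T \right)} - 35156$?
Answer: $-35156$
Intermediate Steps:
$T = \frac{47}{2}$ ($T = \left(- \frac{1}{2}\right) \left(-47\right) = \frac{47}{2} \approx 23.5$)
$p{\left(j \right)} = 0$ ($p{\left(j \right)} = - 3 \left(j - j\right) = \left(-3\right) 0 = 0$)
$p{\left(T \right)} - 35156 = 0 - 35156 = -35156$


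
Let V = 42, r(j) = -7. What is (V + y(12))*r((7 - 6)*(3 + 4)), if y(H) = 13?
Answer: -385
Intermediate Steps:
(V + y(12))*r((7 - 6)*(3 + 4)) = (42 + 13)*(-7) = 55*(-7) = -385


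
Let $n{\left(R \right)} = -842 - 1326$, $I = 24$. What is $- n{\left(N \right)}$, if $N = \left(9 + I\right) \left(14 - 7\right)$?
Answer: $2168$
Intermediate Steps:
$N = 231$ ($N = \left(9 + 24\right) \left(14 - 7\right) = 33 \cdot 7 = 231$)
$n{\left(R \right)} = -2168$ ($n{\left(R \right)} = -842 - 1326 = -2168$)
$- n{\left(N \right)} = \left(-1\right) \left(-2168\right) = 2168$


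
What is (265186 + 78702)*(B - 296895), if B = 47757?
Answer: -85675568544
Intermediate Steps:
(265186 + 78702)*(B - 296895) = (265186 + 78702)*(47757 - 296895) = 343888*(-249138) = -85675568544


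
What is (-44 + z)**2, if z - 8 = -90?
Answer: 15876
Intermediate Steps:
z = -82 (z = 8 - 90 = -82)
(-44 + z)**2 = (-44 - 82)**2 = (-126)**2 = 15876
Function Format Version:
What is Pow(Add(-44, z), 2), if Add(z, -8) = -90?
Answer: 15876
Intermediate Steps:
z = -82 (z = Add(8, -90) = -82)
Pow(Add(-44, z), 2) = Pow(Add(-44, -82), 2) = Pow(-126, 2) = 15876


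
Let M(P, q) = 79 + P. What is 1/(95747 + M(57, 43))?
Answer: 1/95883 ≈ 1.0429e-5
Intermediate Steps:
1/(95747 + M(57, 43)) = 1/(95747 + (79 + 57)) = 1/(95747 + 136) = 1/95883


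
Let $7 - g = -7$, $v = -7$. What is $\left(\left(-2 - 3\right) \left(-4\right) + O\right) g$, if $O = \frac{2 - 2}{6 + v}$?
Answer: $280$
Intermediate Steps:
$g = 14$ ($g = 7 - -7 = 7 + 7 = 14$)
$O = 0$ ($O = \frac{2 - 2}{6 - 7} = \frac{0}{-1} = 0 \left(-1\right) = 0$)
$\left(\left(-2 - 3\right) \left(-4\right) + O\right) g = \left(\left(-2 - 3\right) \left(-4\right) + 0\right) 14 = \left(\left(-5\right) \left(-4\right) + 0\right) 14 = \left(20 + 0\right) 14 = 20 \cdot 14 = 280$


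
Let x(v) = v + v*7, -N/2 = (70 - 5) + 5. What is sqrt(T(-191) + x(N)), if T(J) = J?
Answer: I*sqrt(1311) ≈ 36.208*I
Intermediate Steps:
N = -140 (N = -2*((70 - 5) + 5) = -2*(65 + 5) = -2*70 = -140)
x(v) = 8*v (x(v) = v + 7*v = 8*v)
sqrt(T(-191) + x(N)) = sqrt(-191 + 8*(-140)) = sqrt(-191 - 1120) = sqrt(-1311) = I*sqrt(1311)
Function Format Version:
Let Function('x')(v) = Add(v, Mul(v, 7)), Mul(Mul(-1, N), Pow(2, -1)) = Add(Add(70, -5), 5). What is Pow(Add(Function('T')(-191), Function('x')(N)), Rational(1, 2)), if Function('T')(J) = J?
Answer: Mul(I, Pow(1311, Rational(1, 2))) ≈ Mul(36.208, I)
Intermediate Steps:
N = -140 (N = Mul(-2, Add(Add(70, -5), 5)) = Mul(-2, Add(65, 5)) = Mul(-2, 70) = -140)
Function('x')(v) = Mul(8, v) (Function('x')(v) = Add(v, Mul(7, v)) = Mul(8, v))
Pow(Add(Function('T')(-191), Function('x')(N)), Rational(1, 2)) = Pow(Add(-191, Mul(8, -140)), Rational(1, 2)) = Pow(Add(-191, -1120), Rational(1, 2)) = Pow(-1311, Rational(1, 2)) = Mul(I, Pow(1311, Rational(1, 2)))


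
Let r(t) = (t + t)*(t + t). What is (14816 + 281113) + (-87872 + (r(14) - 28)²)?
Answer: 779593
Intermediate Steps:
r(t) = 4*t² (r(t) = (2*t)*(2*t) = 4*t²)
(14816 + 281113) + (-87872 + (r(14) - 28)²) = (14816 + 281113) + (-87872 + (4*14² - 28)²) = 295929 + (-87872 + (4*196 - 28)²) = 295929 + (-87872 + (784 - 28)²) = 295929 + (-87872 + 756²) = 295929 + (-87872 + 571536) = 295929 + 483664 = 779593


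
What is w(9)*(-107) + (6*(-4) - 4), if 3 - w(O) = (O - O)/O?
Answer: -349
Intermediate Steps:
w(O) = 3 (w(O) = 3 - (O - O)/O = 3 - 0/O = 3 - 1*0 = 3 + 0 = 3)
w(9)*(-107) + (6*(-4) - 4) = 3*(-107) + (6*(-4) - 4) = -321 + (-24 - 4) = -321 - 28 = -349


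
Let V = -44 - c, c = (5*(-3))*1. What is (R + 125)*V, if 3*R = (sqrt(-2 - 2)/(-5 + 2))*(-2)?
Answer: -3625 - 116*I/9 ≈ -3625.0 - 12.889*I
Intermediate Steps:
c = -15 (c = -15*1 = -15)
V = -29 (V = -44 - 1*(-15) = -44 + 15 = -29)
R = 4*I/9 (R = ((sqrt(-2 - 2)/(-5 + 2))*(-2))/3 = ((sqrt(-4)/(-3))*(-2))/3 = (((2*I)*(-1/3))*(-2))/3 = (-2*I/3*(-2))/3 = (4*I/3)/3 = 4*I/9 ≈ 0.44444*I)
(R + 125)*V = (4*I/9 + 125)*(-29) = (125 + 4*I/9)*(-29) = -3625 - 116*I/9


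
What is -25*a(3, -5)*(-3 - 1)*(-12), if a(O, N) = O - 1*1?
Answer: -2400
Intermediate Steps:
a(O, N) = -1 + O (a(O, N) = O - 1 = -1 + O)
-25*a(3, -5)*(-3 - 1)*(-12) = -25*(-1 + 3)*(-3 - 1)*(-12) = -50*(-4)*(-12) = -25*(-8)*(-12) = 200*(-12) = -2400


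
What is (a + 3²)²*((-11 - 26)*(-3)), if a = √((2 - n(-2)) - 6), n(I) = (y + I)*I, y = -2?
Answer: 7659 + 3996*I*√3 ≈ 7659.0 + 6921.3*I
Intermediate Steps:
n(I) = I*(-2 + I) (n(I) = (-2 + I)*I = I*(-2 + I))
a = 2*I*√3 (a = √((2 - (-2)*(-2 - 2)) - 6) = √((2 - (-2)*(-4)) - 6) = √((2 - 1*8) - 6) = √((2 - 8) - 6) = √(-6 - 6) = √(-12) = 2*I*√3 ≈ 3.4641*I)
(a + 3²)²*((-11 - 26)*(-3)) = (2*I*√3 + 3²)²*((-11 - 26)*(-3)) = (2*I*√3 + 9)²*(-37*(-3)) = (9 + 2*I*√3)²*111 = 111*(9 + 2*I*√3)²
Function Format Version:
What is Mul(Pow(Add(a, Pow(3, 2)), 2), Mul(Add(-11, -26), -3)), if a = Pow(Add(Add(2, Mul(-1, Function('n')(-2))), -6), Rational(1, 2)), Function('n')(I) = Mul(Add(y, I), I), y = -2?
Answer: Add(7659, Mul(3996, I, Pow(3, Rational(1, 2)))) ≈ Add(7659.0, Mul(6921.3, I))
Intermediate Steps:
Function('n')(I) = Mul(I, Add(-2, I)) (Function('n')(I) = Mul(Add(-2, I), I) = Mul(I, Add(-2, I)))
a = Mul(2, I, Pow(3, Rational(1, 2))) (a = Pow(Add(Add(2, Mul(-1, Mul(-2, Add(-2, -2)))), -6), Rational(1, 2)) = Pow(Add(Add(2, Mul(-1, Mul(-2, -4))), -6), Rational(1, 2)) = Pow(Add(Add(2, Mul(-1, 8)), -6), Rational(1, 2)) = Pow(Add(Add(2, -8), -6), Rational(1, 2)) = Pow(Add(-6, -6), Rational(1, 2)) = Pow(-12, Rational(1, 2)) = Mul(2, I, Pow(3, Rational(1, 2))) ≈ Mul(3.4641, I))
Mul(Pow(Add(a, Pow(3, 2)), 2), Mul(Add(-11, -26), -3)) = Mul(Pow(Add(Mul(2, I, Pow(3, Rational(1, 2))), Pow(3, 2)), 2), Mul(Add(-11, -26), -3)) = Mul(Pow(Add(Mul(2, I, Pow(3, Rational(1, 2))), 9), 2), Mul(-37, -3)) = Mul(Pow(Add(9, Mul(2, I, Pow(3, Rational(1, 2)))), 2), 111) = Mul(111, Pow(Add(9, Mul(2, I, Pow(3, Rational(1, 2)))), 2))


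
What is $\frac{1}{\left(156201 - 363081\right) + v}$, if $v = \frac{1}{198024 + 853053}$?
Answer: $- \frac{1051077}{217446809759} \approx -4.8337 \cdot 10^{-6}$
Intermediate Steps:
$v = \frac{1}{1051077} \approx 9.5141 \cdot 10^{-7}$
$\frac{1}{\left(156201 - 363081\right) + v} = \frac{1}{\left(156201 - 363081\right) + \frac{1}{1051077}} = \frac{1}{-206880 + \frac{1}{1051077}} = \frac{1}{- \frac{217446809759}{1051077}} = - \frac{1051077}{217446809759}$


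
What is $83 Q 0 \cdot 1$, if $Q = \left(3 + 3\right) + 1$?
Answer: $0$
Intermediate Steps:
$Q = 7$ ($Q = 6 + 1 = 7$)
$83 Q 0 \cdot 1 = 83 \cdot 7 \cdot 0 \cdot 1 = 83 \cdot 0 \cdot 1 = 83 \cdot 0 = 0$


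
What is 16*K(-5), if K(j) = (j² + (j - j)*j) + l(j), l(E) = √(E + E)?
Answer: 400 + 16*I*√10 ≈ 400.0 + 50.596*I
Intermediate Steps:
l(E) = √2*√E (l(E) = √(2*E) = √2*√E)
K(j) = j² + √2*√j (K(j) = (j² + (j - j)*j) + √2*√j = (j² + 0*j) + √2*√j = (j² + 0) + √2*√j = j² + √2*√j)
16*K(-5) = 16*((-5)² + √2*√(-5)) = 16*(25 + √2*(I*√5)) = 16*(25 + I*√10) = 400 + 16*I*√10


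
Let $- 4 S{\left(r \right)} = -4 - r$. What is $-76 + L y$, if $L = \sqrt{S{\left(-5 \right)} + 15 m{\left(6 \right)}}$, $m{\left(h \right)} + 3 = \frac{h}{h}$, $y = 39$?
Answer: $-76 + \frac{429 i}{2} \approx -76.0 + 214.5 i$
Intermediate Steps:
$m{\left(h \right)} = -2$ ($m{\left(h \right)} = -3 + \frac{h}{h} = -3 + 1 = -2$)
$S{\left(r \right)} = 1 + \frac{r}{4}$ ($S{\left(r \right)} = - \frac{-4 - r}{4} = 1 + \frac{r}{4}$)
$L = \frac{11 i}{2}$ ($L = \sqrt{\left(1 + \frac{1}{4} \left(-5\right)\right) + 15 \left(-2\right)} = \sqrt{\left(1 - \frac{5}{4}\right) - 30} = \sqrt{- \frac{1}{4} - 30} = \sqrt{- \frac{121}{4}} = \frac{11 i}{2} \approx 5.5 i$)
$-76 + L y = -76 + \frac{11 i}{2} \cdot 39 = -76 + \frac{429 i}{2}$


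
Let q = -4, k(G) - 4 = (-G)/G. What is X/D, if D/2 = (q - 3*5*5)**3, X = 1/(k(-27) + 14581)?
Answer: -1/14380961552 ≈ -6.9536e-11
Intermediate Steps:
k(G) = 3 (k(G) = 4 + (-G)/G = 4 - 1 = 3)
X = 1/14584 (X = 1/(3 + 14581) = 1/14584 ≈ 6.8568e-5)
D = -986078 (D = 2*(-4 - 3*5*5)**3 = 2*(-4 - 15*5)**3 = 2*(-4 - 75)**3 = 2*(-79)**3 = 2*(-493039) = -986078)
X/D = (1/14584)/(-986078) = (1/14584)*(-1/986078) = -1/14380961552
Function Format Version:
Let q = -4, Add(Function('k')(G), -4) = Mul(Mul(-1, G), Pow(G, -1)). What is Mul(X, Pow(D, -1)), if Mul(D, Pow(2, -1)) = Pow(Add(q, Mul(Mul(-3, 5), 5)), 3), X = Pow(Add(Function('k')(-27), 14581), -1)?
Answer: Rational(-1, 14380961552) ≈ -6.9536e-11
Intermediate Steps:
Function('k')(G) = 3 (Function('k')(G) = Add(4, Mul(Mul(-1, G), Pow(G, -1))) = Add(4, -1) = 3)
X = Rational(1, 14584) (X = Pow(Add(3, 14581), -1) = Pow(14584, -1) = Rational(1, 14584) ≈ 6.8568e-5)
D = -986078 (D = Mul(2, Pow(Add(-4, Mul(Mul(-3, 5), 5)), 3)) = Mul(2, Pow(Add(-4, Mul(-15, 5)), 3)) = Mul(2, Pow(Add(-4, -75), 3)) = Mul(2, Pow(-79, 3)) = Mul(2, -493039) = -986078)
Mul(X, Pow(D, -1)) = Mul(Rational(1, 14584), Pow(-986078, -1)) = Mul(Rational(1, 14584), Rational(-1, 986078)) = Rational(-1, 14380961552)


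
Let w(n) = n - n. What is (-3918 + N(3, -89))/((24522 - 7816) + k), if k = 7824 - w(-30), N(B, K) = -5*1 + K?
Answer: -2006/12265 ≈ -0.16355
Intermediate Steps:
N(B, K) = -5 + K
w(n) = 0
k = 7824 (k = 7824 - 1*0 = 7824 + 0 = 7824)
(-3918 + N(3, -89))/((24522 - 7816) + k) = (-3918 + (-5 - 89))/((24522 - 7816) + 7824) = (-3918 - 94)/(16706 + 7824) = -4012/24530 = -4012*1/24530 = -2006/12265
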